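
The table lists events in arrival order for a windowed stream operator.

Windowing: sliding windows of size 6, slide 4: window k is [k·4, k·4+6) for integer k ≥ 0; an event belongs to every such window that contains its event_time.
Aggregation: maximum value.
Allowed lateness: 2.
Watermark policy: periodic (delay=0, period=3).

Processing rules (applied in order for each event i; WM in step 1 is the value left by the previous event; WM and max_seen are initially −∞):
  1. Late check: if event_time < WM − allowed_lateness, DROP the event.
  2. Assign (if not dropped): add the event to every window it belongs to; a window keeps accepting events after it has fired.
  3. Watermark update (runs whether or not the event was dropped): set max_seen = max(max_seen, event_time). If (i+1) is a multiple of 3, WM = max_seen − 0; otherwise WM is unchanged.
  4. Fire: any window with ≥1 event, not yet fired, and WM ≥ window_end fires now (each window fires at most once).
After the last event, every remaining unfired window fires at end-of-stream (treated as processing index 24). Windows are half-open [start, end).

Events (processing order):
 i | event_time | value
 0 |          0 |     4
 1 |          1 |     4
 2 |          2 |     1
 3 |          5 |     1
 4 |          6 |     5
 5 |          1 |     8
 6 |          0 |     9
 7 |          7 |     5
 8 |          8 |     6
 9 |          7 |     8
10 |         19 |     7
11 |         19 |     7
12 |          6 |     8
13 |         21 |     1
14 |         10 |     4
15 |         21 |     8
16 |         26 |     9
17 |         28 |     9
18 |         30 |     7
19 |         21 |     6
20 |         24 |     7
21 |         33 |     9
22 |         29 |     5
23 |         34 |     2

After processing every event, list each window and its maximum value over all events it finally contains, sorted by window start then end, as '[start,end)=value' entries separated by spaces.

i=0 t=0 v=4: → [0,6); WM=−∞
i=1 t=1 v=4: → [0,6); WM=−∞
i=2 t=2 v=1: → [0,6); WM=2
i=3 t=5 v=1: → [4,10),[0,6); WM=2
i=4 t=6 v=5: → [4,10); WM=2
i=5 t=1 v=8: → [0,6); WM=6; [0,6) fires=8
i=6 t=0 v=9: DROP (t<6-2); WM=6
i=7 t=7 v=5: → [4,10); WM=6
i=8 t=8 v=6: → [8,14),[4,10); WM=8
i=9 t=7 v=8: → [4,10); WM=8
i=10 t=19 v=7: → [16,22); WM=8
i=11 t=19 v=7: → [16,22); WM=19; [4,10) fires=8 [8,14) fires=6
i=12 t=6 v=8: DROP (t<19-2); WM=19
i=13 t=21 v=1: → [20,26),[16,22); WM=19
i=14 t=10 v=4: DROP (t<19-2); WM=21
i=15 t=21 v=8: → [20,26),[16,22); WM=21
i=16 t=26 v=9: → [24,30); WM=21
i=17 t=28 v=9: → [28,34),[24,30); WM=28; [16,22) fires=8 [20,26) fires=8
i=18 t=30 v=7: → [28,34); WM=28
i=19 t=21 v=6: DROP (t<28-2); WM=28
i=20 t=24 v=7: DROP (t<28-2); WM=30; [24,30) fires=9
i=21 t=33 v=9: → [32,38),[28,34); WM=30
i=22 t=29 v=5: → [28,34),[24,30); WM=30
i=23 t=34 v=2: → [32,38); WM=34; [28,34) fires=9

[0,6)=8 [4,10)=8 [8,14)=6 [16,22)=8 [20,26)=8 [24,30)=9 [28,34)=9 [32,38)=9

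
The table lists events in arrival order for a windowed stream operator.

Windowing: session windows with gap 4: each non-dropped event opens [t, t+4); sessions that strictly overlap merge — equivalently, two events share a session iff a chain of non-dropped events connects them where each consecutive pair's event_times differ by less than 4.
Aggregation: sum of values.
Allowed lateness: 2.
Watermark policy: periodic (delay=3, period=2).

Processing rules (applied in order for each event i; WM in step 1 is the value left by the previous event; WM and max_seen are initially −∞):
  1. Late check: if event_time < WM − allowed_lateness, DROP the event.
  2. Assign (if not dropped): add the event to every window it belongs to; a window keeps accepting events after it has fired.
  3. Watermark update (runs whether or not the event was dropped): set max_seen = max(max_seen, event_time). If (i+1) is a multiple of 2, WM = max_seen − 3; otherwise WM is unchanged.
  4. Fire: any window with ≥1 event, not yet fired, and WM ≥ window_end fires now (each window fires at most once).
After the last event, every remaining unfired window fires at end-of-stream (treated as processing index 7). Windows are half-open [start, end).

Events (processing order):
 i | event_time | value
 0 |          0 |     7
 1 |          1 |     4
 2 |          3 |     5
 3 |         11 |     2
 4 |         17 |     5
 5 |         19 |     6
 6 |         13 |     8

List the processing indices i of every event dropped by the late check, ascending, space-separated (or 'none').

i=0 t=0 v=7: → [0,4); WM=−∞
i=1 t=1 v=4: → [0,5); WM=-2
i=2 t=3 v=5: → [0,7); WM=-2
i=3 t=11 v=2: → [11,15); WM=8
i=4 t=17 v=5: → [17,21); WM=8
i=5 t=19 v=6: → [17,23); WM=16
i=6 t=13 v=8: DROP (t<16-2); WM=16

6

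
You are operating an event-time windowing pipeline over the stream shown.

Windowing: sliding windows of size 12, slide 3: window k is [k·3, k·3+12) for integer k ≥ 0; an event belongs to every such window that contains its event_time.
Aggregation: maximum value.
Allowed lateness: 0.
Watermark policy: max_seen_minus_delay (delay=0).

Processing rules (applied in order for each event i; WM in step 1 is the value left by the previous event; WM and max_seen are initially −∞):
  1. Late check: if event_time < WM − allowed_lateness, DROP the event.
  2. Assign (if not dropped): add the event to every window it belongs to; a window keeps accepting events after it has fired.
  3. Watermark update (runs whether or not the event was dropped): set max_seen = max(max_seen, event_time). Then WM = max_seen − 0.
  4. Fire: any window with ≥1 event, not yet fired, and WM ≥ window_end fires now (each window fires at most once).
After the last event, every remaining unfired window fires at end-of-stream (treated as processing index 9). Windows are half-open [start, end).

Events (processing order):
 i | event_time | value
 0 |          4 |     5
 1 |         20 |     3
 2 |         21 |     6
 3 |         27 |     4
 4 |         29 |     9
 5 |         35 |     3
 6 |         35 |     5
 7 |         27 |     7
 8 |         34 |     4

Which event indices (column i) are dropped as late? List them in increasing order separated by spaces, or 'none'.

7 8

i=0 t=4 v=5: → [3,15),[0,12); WM=4
i=1 t=20 v=3: → [18,30),[15,27),[12,24),[9,21); WM=20; [0,12) fires=5 [3,15) fires=5
i=2 t=21 v=6: → [21,33),[18,30),[15,27),[12,24); WM=21; [9,21) fires=3
i=3 t=27 v=4: → [27,39),[24,36),[21,33),[18,30); WM=27; [12,24) fires=6 [15,27) fires=6
i=4 t=29 v=9: → [27,39),[24,36),[21,33),[18,30); WM=29
i=5 t=35 v=3: → [33,45),[30,42),[27,39),[24,36); WM=35; [18,30) fires=9 [21,33) fires=9
i=6 t=35 v=5: → [33,45),[30,42),[27,39),[24,36); WM=35
i=7 t=27 v=7: DROP (t<35-0); WM=35
i=8 t=34 v=4: DROP (t<35-0); WM=35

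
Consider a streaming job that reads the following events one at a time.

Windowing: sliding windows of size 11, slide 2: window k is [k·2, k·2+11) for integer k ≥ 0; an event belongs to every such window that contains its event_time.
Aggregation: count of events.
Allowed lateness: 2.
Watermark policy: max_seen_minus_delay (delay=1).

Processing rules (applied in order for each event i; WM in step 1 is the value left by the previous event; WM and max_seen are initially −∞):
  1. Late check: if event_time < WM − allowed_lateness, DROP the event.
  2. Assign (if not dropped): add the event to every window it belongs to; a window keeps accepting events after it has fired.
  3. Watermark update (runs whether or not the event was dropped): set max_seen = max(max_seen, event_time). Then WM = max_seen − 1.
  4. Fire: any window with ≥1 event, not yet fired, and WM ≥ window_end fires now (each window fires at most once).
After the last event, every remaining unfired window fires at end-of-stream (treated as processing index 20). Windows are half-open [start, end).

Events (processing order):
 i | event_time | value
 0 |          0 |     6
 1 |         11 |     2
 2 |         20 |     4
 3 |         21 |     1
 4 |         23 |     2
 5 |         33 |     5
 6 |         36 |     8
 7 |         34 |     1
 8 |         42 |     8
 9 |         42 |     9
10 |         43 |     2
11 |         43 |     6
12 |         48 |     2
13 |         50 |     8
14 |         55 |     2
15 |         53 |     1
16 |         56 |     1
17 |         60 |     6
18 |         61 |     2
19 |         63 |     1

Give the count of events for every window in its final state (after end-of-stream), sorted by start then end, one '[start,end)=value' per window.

i=0 t=0 v=6: → [0,11); WM=-1
i=1 t=11 v=2: → [10,21),[8,19),[6,17),[4,15),[2,13); WM=10
i=2 t=20 v=4: → [20,31),[18,29),[16,27),[14,25),[12,23),[10,21); WM=19; [0,11) fires=1 [2,13) fires=1 [4,15) fires=1 [6,17) fires=1 [8,19) fires=1
i=3 t=21 v=1: → [20,31),[18,29),[16,27),[14,25),[12,23); WM=20
i=4 t=23 v=2: → [22,33),[20,31),[18,29),[16,27),[14,25); WM=22; [10,21) fires=2
i=5 t=33 v=5: → [32,43),[30,41),[28,39),[26,37),[24,35); WM=32; [12,23) fires=2 [14,25) fires=3 [16,27) fires=3 [18,29) fires=3 [20,31) fires=3
i=6 t=36 v=8: → [36,47),[34,45),[32,43),[30,41),[28,39),[26,37); WM=35; [22,33) fires=1 [24,35) fires=1
i=7 t=34 v=1: → [34,45),[32,43),[30,41),[28,39),[26,37),[24,35); WM=35
i=8 t=42 v=8: → [42,53),[40,51),[38,49),[36,47),[34,45),[32,43); WM=41; [26,37) fires=3 [28,39) fires=3 [30,41) fires=3
i=9 t=42 v=9: → [42,53),[40,51),[38,49),[36,47),[34,45),[32,43); WM=41
i=10 t=43 v=2: → [42,53),[40,51),[38,49),[36,47),[34,45); WM=42
i=11 t=43 v=6: → [42,53),[40,51),[38,49),[36,47),[34,45); WM=42
i=12 t=48 v=2: → [48,59),[46,57),[44,55),[42,53),[40,51),[38,49); WM=47; [32,43) fires=5 [34,45) fires=6 [36,47) fires=5
i=13 t=50 v=8: → [50,61),[48,59),[46,57),[44,55),[42,53),[40,51); WM=49; [38,49) fires=5
i=14 t=55 v=2: → [54,65),[52,63),[50,61),[48,59),[46,57); WM=54; [40,51) fires=6 [42,53) fires=6
i=15 t=53 v=1: → [52,63),[50,61),[48,59),[46,57),[44,55); WM=54
i=16 t=56 v=1: → [56,67),[54,65),[52,63),[50,61),[48,59),[46,57); WM=55; [44,55) fires=3
i=17 t=60 v=6: → [60,71),[58,69),[56,67),[54,65),[52,63),[50,61); WM=59; [46,57) fires=5 [48,59) fires=5
i=18 t=61 v=2: → [60,71),[58,69),[56,67),[54,65),[52,63); WM=60
i=19 t=63 v=1: → [62,73),[60,71),[58,69),[56,67),[54,65); WM=62; [50,61) fires=5

[0,11)=1 [2,13)=1 [4,15)=1 [6,17)=1 [8,19)=1 [10,21)=2 [12,23)=2 [14,25)=3 [16,27)=3 [18,29)=3 [20,31)=3 [22,33)=1 [24,35)=2 [26,37)=3 [28,39)=3 [30,41)=3 [32,43)=5 [34,45)=6 [36,47)=5 [38,49)=5 [40,51)=6 [42,53)=6 [44,55)=3 [46,57)=5 [48,59)=5 [50,61)=5 [52,63)=5 [54,65)=5 [56,67)=4 [58,69)=3 [60,71)=3 [62,73)=1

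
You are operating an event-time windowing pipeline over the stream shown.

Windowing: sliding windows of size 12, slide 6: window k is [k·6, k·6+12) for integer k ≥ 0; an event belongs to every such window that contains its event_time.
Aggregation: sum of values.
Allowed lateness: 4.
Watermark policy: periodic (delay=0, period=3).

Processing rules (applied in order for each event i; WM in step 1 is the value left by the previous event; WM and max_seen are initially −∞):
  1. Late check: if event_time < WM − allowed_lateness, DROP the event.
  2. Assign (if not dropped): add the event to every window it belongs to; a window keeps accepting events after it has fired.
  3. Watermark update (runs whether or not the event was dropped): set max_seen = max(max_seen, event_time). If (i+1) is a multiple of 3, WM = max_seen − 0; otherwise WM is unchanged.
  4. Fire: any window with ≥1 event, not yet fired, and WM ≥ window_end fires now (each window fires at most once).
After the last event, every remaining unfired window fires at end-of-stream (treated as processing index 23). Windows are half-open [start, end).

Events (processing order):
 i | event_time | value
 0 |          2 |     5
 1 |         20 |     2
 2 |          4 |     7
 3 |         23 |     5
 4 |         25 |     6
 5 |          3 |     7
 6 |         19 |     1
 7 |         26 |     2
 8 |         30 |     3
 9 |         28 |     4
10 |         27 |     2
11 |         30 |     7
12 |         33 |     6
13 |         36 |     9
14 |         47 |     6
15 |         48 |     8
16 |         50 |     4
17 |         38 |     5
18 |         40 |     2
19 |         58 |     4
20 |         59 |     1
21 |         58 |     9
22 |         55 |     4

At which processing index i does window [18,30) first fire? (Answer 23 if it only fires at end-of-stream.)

i=0 t=2 v=5: → [0,12); WM=−∞
i=1 t=20 v=2: → [18,30),[12,24); WM=−∞
i=2 t=4 v=7: → [0,12); WM=20; [0,12) fires=12
i=3 t=23 v=5: → [18,30),[12,24); WM=20
i=4 t=25 v=6: → [24,36),[18,30); WM=20
i=5 t=3 v=7: DROP (t<20-4); WM=25; [12,24) fires=7
i=6 t=19 v=1: DROP (t<25-4); WM=25
i=7 t=26 v=2: → [24,36),[18,30); WM=25
i=8 t=30 v=3: → [30,42),[24,36); WM=30; [18,30) fires=15
i=9 t=28 v=4: → [24,36),[18,30); WM=30
i=10 t=27 v=2: → [24,36),[18,30); WM=30
i=11 t=30 v=7: → [30,42),[24,36); WM=30
i=12 t=33 v=6: → [30,42),[24,36); WM=30
i=13 t=36 v=9: → [36,48),[30,42); WM=30
i=14 t=47 v=6: → [42,54),[36,48); WM=47; [24,36) fires=30 [30,42) fires=25
i=15 t=48 v=8: → [48,60),[42,54); WM=47
i=16 t=50 v=4: → [48,60),[42,54); WM=47
i=17 t=38 v=5: DROP (t<47-4); WM=50; [36,48) fires=15
i=18 t=40 v=2: DROP (t<50-4); WM=50
i=19 t=58 v=4: → [54,66),[48,60); WM=50
i=20 t=59 v=1: → [54,66),[48,60); WM=59; [42,54) fires=18
i=21 t=58 v=9: → [54,66),[48,60); WM=59
i=22 t=55 v=4: → [54,66),[48,60); WM=59

8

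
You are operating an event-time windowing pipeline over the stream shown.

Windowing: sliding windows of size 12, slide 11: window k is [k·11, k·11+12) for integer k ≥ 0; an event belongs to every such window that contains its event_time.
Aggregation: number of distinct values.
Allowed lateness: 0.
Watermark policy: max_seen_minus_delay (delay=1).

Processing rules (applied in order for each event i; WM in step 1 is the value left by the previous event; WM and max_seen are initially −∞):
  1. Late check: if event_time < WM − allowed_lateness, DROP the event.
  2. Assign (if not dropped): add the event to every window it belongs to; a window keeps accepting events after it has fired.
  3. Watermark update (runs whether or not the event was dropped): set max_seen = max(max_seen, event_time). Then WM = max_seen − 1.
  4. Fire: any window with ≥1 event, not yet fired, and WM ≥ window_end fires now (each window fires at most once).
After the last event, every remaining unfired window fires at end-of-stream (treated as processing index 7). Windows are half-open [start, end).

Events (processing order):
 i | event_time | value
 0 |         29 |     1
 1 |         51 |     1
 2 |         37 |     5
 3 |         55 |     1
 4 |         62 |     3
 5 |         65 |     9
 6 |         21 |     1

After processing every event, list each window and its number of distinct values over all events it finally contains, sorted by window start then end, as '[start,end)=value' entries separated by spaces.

i=0 t=29 v=1: → [22,34); WM=28
i=1 t=51 v=1: → [44,56); WM=50; [22,34) fires=1
i=2 t=37 v=5: DROP (t<50-0); WM=50
i=3 t=55 v=1: → [55,67),[44,56); WM=54
i=4 t=62 v=3: → [55,67); WM=61; [44,56) fires=1
i=5 t=65 v=9: → [55,67); WM=64
i=6 t=21 v=1: DROP (t<64-0); WM=64

[22,34)=1 [44,56)=1 [55,67)=3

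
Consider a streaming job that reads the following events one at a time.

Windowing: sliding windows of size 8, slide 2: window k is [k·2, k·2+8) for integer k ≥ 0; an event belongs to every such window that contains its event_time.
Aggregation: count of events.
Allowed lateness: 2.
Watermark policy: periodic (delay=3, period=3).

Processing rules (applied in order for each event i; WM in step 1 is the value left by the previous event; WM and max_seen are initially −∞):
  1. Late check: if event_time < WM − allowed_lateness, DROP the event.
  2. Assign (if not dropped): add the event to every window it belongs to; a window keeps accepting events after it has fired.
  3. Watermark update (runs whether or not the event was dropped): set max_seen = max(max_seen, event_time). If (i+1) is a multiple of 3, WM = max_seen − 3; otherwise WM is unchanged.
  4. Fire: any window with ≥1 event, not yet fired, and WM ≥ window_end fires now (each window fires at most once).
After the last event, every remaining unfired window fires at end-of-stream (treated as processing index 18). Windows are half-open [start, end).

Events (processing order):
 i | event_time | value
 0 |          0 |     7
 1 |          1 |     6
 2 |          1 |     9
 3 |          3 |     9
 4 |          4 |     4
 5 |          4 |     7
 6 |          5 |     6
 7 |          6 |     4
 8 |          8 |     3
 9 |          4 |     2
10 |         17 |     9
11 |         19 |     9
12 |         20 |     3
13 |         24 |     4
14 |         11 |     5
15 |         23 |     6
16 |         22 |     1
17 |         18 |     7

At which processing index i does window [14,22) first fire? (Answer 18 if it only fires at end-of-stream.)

i=0 t=0 v=7: → [0,8); WM=−∞
i=1 t=1 v=6: → [0,8); WM=−∞
i=2 t=1 v=9: → [0,8); WM=-2
i=3 t=3 v=9: → [2,10),[0,8); WM=-2
i=4 t=4 v=4: → [4,12),[2,10),[0,8); WM=-2
i=5 t=4 v=7: → [4,12),[2,10),[0,8); WM=1
i=6 t=5 v=6: → [4,12),[2,10),[0,8); WM=1
i=7 t=6 v=4: → [6,14),[4,12),[2,10),[0,8); WM=1
i=8 t=8 v=3: → [8,16),[6,14),[4,12),[2,10); WM=5
i=9 t=4 v=2: → [4,12),[2,10),[0,8); WM=5
i=10 t=17 v=9: → [16,24),[14,22),[12,20),[10,18); WM=5
i=11 t=19 v=9: → [18,26),[16,24),[14,22),[12,20); WM=16; [0,8) fires=9 [2,10) fires=7 [4,12) fires=6 [6,14) fires=2 [8,16) fires=1
i=12 t=20 v=3: → [20,28),[18,26),[16,24),[14,22); WM=16
i=13 t=24 v=4: → [24,32),[22,30),[20,28),[18,26); WM=16
i=14 t=11 v=5: DROP (t<16-2); WM=21; [10,18) fires=1 [12,20) fires=2
i=15 t=23 v=6: → [22,30),[20,28),[18,26),[16,24); WM=21
i=16 t=22 v=1: → [22,30),[20,28),[18,26),[16,24); WM=21
i=17 t=18 v=7: DROP (t<21-2); WM=21

18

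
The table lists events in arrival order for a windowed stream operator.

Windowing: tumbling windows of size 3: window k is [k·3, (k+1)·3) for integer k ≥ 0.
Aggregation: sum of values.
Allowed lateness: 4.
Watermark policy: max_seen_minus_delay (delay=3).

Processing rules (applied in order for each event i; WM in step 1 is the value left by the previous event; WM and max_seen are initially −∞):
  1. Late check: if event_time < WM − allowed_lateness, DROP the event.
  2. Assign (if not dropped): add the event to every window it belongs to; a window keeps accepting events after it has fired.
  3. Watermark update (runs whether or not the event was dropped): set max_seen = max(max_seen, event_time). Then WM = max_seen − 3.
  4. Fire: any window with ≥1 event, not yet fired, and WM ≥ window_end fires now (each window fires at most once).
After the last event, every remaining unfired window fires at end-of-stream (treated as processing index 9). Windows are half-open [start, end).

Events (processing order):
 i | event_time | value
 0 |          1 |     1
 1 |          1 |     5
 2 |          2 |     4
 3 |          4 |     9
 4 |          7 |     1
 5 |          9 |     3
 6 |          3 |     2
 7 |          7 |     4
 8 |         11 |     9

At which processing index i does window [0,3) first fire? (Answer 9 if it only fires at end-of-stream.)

i=0 t=1 v=1: → [0,3); WM=-2
i=1 t=1 v=5: → [0,3); WM=-2
i=2 t=2 v=4: → [0,3); WM=-1
i=3 t=4 v=9: → [3,6); WM=1
i=4 t=7 v=1: → [6,9); WM=4; [0,3) fires=10
i=5 t=9 v=3: → [9,12); WM=6; [3,6) fires=9
i=6 t=3 v=2: → [3,6); WM=6
i=7 t=7 v=4: → [6,9); WM=6
i=8 t=11 v=9: → [9,12); WM=8

4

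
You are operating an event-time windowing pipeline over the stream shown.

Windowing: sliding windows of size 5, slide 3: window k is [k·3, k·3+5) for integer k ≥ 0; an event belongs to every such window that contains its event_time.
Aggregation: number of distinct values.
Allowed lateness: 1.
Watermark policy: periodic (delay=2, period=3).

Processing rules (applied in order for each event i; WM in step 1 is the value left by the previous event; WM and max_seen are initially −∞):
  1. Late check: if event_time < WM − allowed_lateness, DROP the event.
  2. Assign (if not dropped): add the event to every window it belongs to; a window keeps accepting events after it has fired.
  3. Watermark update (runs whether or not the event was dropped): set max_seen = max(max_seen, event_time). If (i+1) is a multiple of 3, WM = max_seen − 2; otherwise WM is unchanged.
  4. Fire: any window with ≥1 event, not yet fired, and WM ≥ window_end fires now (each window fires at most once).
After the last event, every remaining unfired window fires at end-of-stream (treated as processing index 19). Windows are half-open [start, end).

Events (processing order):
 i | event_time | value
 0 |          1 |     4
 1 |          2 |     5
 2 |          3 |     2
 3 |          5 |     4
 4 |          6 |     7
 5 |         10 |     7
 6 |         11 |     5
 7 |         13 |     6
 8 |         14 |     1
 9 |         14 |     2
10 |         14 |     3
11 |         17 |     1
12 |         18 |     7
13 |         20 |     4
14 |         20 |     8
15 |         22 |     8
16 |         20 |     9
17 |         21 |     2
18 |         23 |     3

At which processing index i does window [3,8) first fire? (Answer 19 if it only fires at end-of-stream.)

5

i=0 t=1 v=4: → [0,5); WM=−∞
i=1 t=2 v=5: → [0,5); WM=−∞
i=2 t=3 v=2: → [3,8),[0,5); WM=1
i=3 t=5 v=4: → [3,8); WM=1
i=4 t=6 v=7: → [6,11),[3,8); WM=1
i=5 t=10 v=7: → [9,14),[6,11); WM=8; [0,5) fires=3 [3,8) fires=3
i=6 t=11 v=5: → [9,14); WM=8
i=7 t=13 v=6: → [12,17),[9,14); WM=8
i=8 t=14 v=1: → [12,17); WM=12; [6,11) fires=1
i=9 t=14 v=2: → [12,17); WM=12
i=10 t=14 v=3: → [12,17); WM=12
i=11 t=17 v=1: → [15,20); WM=15; [9,14) fires=3
i=12 t=18 v=7: → [18,23),[15,20); WM=15
i=13 t=20 v=4: → [18,23); WM=15
i=14 t=20 v=8: → [18,23); WM=18; [12,17) fires=4
i=15 t=22 v=8: → [21,26),[18,23); WM=18
i=16 t=20 v=9: → [18,23); WM=18
i=17 t=21 v=2: → [21,26),[18,23); WM=20; [15,20) fires=2
i=18 t=23 v=3: → [21,26); WM=20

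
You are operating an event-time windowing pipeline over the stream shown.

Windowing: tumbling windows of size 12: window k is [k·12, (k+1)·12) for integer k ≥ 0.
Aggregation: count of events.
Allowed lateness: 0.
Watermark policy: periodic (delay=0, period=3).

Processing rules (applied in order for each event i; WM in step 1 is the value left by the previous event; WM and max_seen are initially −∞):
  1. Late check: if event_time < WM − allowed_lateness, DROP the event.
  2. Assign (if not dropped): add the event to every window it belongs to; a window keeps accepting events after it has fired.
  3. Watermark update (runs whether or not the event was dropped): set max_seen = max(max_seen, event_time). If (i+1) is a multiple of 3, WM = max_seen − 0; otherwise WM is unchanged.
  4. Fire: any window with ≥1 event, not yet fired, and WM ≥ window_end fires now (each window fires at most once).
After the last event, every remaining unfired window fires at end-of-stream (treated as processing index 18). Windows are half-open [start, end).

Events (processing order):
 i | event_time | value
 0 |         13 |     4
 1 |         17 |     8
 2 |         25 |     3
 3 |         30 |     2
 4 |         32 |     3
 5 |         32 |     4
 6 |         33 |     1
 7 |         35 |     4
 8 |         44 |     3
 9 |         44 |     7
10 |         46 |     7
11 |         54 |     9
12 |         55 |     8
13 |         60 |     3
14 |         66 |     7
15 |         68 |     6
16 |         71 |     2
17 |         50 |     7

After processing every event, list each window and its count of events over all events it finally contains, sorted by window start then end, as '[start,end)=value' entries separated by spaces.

i=0 t=13 v=4: → [12,24); WM=−∞
i=1 t=17 v=8: → [12,24); WM=−∞
i=2 t=25 v=3: → [24,36); WM=25; [12,24) fires=2
i=3 t=30 v=2: → [24,36); WM=25
i=4 t=32 v=3: → [24,36); WM=25
i=5 t=32 v=4: → [24,36); WM=32
i=6 t=33 v=1: → [24,36); WM=32
i=7 t=35 v=4: → [24,36); WM=32
i=8 t=44 v=3: → [36,48); WM=44; [24,36) fires=6
i=9 t=44 v=7: → [36,48); WM=44
i=10 t=46 v=7: → [36,48); WM=44
i=11 t=54 v=9: → [48,60); WM=54; [36,48) fires=3
i=12 t=55 v=8: → [48,60); WM=54
i=13 t=60 v=3: → [60,72); WM=54
i=14 t=66 v=7: → [60,72); WM=66; [48,60) fires=2
i=15 t=68 v=6: → [60,72); WM=66
i=16 t=71 v=2: → [60,72); WM=66
i=17 t=50 v=7: DROP (t<66-0); WM=71

[12,24)=2 [24,36)=6 [36,48)=3 [48,60)=2 [60,72)=4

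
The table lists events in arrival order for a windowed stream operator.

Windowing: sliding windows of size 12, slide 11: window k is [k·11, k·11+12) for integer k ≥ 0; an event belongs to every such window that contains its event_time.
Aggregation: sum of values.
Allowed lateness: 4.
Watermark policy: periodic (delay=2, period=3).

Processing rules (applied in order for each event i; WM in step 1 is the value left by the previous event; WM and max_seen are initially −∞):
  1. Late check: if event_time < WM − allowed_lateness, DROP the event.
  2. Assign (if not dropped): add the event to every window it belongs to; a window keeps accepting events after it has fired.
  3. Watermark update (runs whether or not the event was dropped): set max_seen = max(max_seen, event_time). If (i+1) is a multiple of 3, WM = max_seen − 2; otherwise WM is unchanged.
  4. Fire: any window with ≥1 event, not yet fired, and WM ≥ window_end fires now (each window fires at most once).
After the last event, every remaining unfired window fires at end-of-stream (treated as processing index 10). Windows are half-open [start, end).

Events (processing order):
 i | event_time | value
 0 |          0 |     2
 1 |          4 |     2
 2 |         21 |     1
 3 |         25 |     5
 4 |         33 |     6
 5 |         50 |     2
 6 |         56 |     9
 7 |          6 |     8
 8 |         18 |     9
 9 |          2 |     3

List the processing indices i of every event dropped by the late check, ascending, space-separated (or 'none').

i=0 t=0 v=2: → [0,12); WM=−∞
i=1 t=4 v=2: → [0,12); WM=−∞
i=2 t=21 v=1: → [11,23); WM=19; [0,12) fires=4
i=3 t=25 v=5: → [22,34); WM=19
i=4 t=33 v=6: → [33,45),[22,34); WM=19
i=5 t=50 v=2: → [44,56); WM=48; [11,23) fires=1 [22,34) fires=11 [33,45) fires=6
i=6 t=56 v=9: → [55,67); WM=48
i=7 t=6 v=8: DROP (t<48-4); WM=48
i=8 t=18 v=9: DROP (t<48-4); WM=54
i=9 t=2 v=3: DROP (t<54-4); WM=54

7 8 9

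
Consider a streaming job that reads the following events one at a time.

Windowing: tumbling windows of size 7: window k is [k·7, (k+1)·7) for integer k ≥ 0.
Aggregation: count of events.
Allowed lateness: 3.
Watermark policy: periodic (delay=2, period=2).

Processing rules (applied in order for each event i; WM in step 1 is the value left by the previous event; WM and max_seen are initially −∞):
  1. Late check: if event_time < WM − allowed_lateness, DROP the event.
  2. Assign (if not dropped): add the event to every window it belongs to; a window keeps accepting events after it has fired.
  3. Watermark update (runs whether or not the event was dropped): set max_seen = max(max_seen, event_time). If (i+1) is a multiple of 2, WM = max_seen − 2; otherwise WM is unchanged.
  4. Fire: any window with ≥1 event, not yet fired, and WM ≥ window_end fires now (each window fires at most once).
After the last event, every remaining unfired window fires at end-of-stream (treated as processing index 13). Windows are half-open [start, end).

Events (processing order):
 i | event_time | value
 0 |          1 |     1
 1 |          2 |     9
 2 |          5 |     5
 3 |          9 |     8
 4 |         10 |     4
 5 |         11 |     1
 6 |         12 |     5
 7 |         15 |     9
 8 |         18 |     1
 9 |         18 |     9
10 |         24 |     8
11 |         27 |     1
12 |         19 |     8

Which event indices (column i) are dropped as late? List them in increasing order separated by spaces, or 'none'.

i=0 t=1 v=1: → [0,7); WM=−∞
i=1 t=2 v=9: → [0,7); WM=0
i=2 t=5 v=5: → [0,7); WM=0
i=3 t=9 v=8: → [7,14); WM=7; [0,7) fires=3
i=4 t=10 v=4: → [7,14); WM=7
i=5 t=11 v=1: → [7,14); WM=9
i=6 t=12 v=5: → [7,14); WM=9
i=7 t=15 v=9: → [14,21); WM=13
i=8 t=18 v=1: → [14,21); WM=13
i=9 t=18 v=9: → [14,21); WM=16; [7,14) fires=4
i=10 t=24 v=8: → [21,28); WM=16
i=11 t=27 v=1: → [21,28); WM=25; [14,21) fires=3
i=12 t=19 v=8: DROP (t<25-3); WM=25

12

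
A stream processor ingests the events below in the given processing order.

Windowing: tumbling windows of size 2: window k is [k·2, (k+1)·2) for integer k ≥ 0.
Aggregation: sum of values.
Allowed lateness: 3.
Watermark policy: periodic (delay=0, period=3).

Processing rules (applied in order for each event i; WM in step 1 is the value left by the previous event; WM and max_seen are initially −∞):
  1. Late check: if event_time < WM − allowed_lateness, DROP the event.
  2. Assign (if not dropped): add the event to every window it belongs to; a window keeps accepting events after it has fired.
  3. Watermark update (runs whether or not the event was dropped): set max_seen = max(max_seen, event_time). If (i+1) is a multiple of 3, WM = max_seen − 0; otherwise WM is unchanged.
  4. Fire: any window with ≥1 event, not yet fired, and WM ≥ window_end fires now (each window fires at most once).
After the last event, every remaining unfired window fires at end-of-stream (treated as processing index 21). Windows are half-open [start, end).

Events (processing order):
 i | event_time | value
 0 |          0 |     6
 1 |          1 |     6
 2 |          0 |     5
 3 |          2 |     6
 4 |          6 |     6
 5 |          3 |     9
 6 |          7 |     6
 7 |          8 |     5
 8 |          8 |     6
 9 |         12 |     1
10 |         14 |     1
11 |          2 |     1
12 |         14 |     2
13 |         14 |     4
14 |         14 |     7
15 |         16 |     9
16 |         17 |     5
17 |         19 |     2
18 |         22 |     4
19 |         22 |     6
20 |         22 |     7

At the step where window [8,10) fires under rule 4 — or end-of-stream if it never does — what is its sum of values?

i=0 t=0 v=6: → [0,2); WM=−∞
i=1 t=1 v=6: → [0,2); WM=−∞
i=2 t=0 v=5: → [0,2); WM=1
i=3 t=2 v=6: → [2,4); WM=1
i=4 t=6 v=6: → [6,8); WM=1
i=5 t=3 v=9: → [2,4); WM=6; [0,2) fires=17 [2,4) fires=15
i=6 t=7 v=6: → [6,8); WM=6
i=7 t=8 v=5: → [8,10); WM=6
i=8 t=8 v=6: → [8,10); WM=8; [6,8) fires=12
i=9 t=12 v=1: → [12,14); WM=8
i=10 t=14 v=1: → [14,16); WM=8
i=11 t=2 v=1: DROP (t<8-3); WM=14; [8,10) fires=11 [12,14) fires=1
i=12 t=14 v=2: → [14,16); WM=14
i=13 t=14 v=4: → [14,16); WM=14
i=14 t=14 v=7: → [14,16); WM=14
i=15 t=16 v=9: → [16,18); WM=14
i=16 t=17 v=5: → [16,18); WM=14
i=17 t=19 v=2: → [18,20); WM=19; [14,16) fires=14 [16,18) fires=14
i=18 t=22 v=4: → [22,24); WM=19
i=19 t=22 v=6: → [22,24); WM=19
i=20 t=22 v=7: → [22,24); WM=22; [18,20) fires=2

11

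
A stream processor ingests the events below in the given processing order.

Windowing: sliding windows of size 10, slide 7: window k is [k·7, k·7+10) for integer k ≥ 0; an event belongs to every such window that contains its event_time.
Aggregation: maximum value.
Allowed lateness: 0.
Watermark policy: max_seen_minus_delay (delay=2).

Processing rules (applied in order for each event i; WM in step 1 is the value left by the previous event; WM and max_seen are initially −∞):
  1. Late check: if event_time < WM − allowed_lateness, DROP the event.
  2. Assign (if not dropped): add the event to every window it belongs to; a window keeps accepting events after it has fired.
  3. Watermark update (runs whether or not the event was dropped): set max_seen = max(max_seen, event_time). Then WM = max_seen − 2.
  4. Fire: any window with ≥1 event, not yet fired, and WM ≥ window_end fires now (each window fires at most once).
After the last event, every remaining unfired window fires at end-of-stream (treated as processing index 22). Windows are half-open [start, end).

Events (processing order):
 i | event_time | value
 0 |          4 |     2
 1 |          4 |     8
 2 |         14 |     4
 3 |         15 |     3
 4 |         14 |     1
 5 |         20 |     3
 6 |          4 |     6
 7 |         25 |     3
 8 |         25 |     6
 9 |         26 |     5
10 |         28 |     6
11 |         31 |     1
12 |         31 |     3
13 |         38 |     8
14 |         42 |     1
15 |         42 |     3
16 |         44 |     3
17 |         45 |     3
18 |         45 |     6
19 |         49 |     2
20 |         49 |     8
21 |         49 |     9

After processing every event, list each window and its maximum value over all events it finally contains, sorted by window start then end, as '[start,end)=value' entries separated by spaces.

i=0 t=4 v=2: → [0,10); WM=2
i=1 t=4 v=8: → [0,10); WM=2
i=2 t=14 v=4: → [14,24),[7,17); WM=12; [0,10) fires=8
i=3 t=15 v=3: → [14,24),[7,17); WM=13
i=4 t=14 v=1: → [14,24),[7,17); WM=13
i=5 t=20 v=3: → [14,24); WM=18; [7,17) fires=4
i=6 t=4 v=6: DROP (t<18-0); WM=18
i=7 t=25 v=3: → [21,31); WM=23
i=8 t=25 v=6: → [21,31); WM=23
i=9 t=26 v=5: → [21,31); WM=24; [14,24) fires=4
i=10 t=28 v=6: → [28,38),[21,31); WM=26
i=11 t=31 v=1: → [28,38); WM=29
i=12 t=31 v=3: → [28,38); WM=29
i=13 t=38 v=8: → [35,45); WM=36; [21,31) fires=6
i=14 t=42 v=1: → [42,52),[35,45); WM=40; [28,38) fires=6
i=15 t=42 v=3: → [42,52),[35,45); WM=40
i=16 t=44 v=3: → [42,52),[35,45); WM=42
i=17 t=45 v=3: → [42,52); WM=43
i=18 t=45 v=6: → [42,52); WM=43
i=19 t=49 v=2: → [49,59),[42,52); WM=47; [35,45) fires=8
i=20 t=49 v=8: → [49,59),[42,52); WM=47
i=21 t=49 v=9: → [49,59),[42,52); WM=47

[0,10)=8 [7,17)=4 [14,24)=4 [21,31)=6 [28,38)=6 [35,45)=8 [42,52)=9 [49,59)=9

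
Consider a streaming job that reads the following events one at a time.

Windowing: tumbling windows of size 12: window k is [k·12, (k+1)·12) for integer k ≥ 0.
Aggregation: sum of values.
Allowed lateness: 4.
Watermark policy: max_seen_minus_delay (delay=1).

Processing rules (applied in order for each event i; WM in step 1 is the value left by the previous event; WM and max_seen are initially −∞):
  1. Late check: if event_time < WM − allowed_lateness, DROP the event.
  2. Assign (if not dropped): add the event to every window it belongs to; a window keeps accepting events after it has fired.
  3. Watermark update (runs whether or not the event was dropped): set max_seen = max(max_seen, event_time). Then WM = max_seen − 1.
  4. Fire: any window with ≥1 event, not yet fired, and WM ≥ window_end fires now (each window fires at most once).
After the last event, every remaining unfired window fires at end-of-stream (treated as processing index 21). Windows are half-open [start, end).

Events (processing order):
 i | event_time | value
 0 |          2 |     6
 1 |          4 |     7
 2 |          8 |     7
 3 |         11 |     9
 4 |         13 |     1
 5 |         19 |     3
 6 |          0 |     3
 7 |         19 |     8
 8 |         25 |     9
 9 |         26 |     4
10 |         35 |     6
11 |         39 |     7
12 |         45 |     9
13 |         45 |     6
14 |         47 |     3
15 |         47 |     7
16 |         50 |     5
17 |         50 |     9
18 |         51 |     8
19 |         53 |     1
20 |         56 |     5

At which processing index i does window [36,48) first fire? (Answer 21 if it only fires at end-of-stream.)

16

i=0 t=2 v=6: → [0,12); WM=1
i=1 t=4 v=7: → [0,12); WM=3
i=2 t=8 v=7: → [0,12); WM=7
i=3 t=11 v=9: → [0,12); WM=10
i=4 t=13 v=1: → [12,24); WM=12; [0,12) fires=29
i=5 t=19 v=3: → [12,24); WM=18
i=6 t=0 v=3: DROP (t<18-4); WM=18
i=7 t=19 v=8: → [12,24); WM=18
i=8 t=25 v=9: → [24,36); WM=24; [12,24) fires=12
i=9 t=26 v=4: → [24,36); WM=25
i=10 t=35 v=6: → [24,36); WM=34
i=11 t=39 v=7: → [36,48); WM=38; [24,36) fires=19
i=12 t=45 v=9: → [36,48); WM=44
i=13 t=45 v=6: → [36,48); WM=44
i=14 t=47 v=3: → [36,48); WM=46
i=15 t=47 v=7: → [36,48); WM=46
i=16 t=50 v=5: → [48,60); WM=49; [36,48) fires=32
i=17 t=50 v=9: → [48,60); WM=49
i=18 t=51 v=8: → [48,60); WM=50
i=19 t=53 v=1: → [48,60); WM=52
i=20 t=56 v=5: → [48,60); WM=55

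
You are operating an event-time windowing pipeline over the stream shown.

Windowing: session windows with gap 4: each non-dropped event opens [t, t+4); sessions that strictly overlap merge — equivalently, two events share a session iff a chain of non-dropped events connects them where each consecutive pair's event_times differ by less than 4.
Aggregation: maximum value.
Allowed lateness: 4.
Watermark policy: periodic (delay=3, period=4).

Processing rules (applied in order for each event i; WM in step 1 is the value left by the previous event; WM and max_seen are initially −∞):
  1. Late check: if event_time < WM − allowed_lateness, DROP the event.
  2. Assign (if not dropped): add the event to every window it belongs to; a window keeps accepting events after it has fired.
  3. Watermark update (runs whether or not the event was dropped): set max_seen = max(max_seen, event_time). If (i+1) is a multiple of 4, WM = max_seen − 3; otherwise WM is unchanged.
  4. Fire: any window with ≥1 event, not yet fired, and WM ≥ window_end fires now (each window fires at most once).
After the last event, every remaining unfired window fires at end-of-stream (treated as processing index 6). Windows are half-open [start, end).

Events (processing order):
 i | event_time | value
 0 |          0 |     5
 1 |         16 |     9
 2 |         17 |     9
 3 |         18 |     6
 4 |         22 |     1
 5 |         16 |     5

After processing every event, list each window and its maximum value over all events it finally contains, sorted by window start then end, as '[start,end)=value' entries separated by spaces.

i=0 t=0 v=5: → [0,4); WM=−∞
i=1 t=16 v=9: → [16,20); WM=−∞
i=2 t=17 v=9: → [16,21); WM=−∞
i=3 t=18 v=6: → [16,22); WM=15
i=4 t=22 v=1: → [22,26); WM=15
i=5 t=16 v=5: → [16,22); WM=15

[0,4)=5 [16,22)=9 [22,26)=1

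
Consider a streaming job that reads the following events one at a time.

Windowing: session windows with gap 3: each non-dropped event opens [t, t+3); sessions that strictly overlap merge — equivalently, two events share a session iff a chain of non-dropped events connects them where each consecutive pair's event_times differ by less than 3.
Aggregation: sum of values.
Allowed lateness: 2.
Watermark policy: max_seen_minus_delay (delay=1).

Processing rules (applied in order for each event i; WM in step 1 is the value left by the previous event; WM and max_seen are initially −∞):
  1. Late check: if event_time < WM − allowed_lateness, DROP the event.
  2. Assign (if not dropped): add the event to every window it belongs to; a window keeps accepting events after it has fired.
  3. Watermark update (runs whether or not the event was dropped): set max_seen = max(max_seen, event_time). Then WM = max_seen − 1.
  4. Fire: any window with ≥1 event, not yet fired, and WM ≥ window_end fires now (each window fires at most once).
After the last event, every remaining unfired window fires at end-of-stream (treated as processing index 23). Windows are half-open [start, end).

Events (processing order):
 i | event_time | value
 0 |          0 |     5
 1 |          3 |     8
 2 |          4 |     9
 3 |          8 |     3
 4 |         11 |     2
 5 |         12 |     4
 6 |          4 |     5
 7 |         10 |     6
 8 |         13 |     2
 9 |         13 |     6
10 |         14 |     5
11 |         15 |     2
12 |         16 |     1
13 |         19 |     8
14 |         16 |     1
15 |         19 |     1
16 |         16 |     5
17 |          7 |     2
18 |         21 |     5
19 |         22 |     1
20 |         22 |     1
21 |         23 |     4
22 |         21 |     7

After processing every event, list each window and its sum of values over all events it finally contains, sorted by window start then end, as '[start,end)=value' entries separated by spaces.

i=0 t=0 v=5: → [0,3); WM=-1
i=1 t=3 v=8: → [3,6); WM=2
i=2 t=4 v=9: → [3,7); WM=3
i=3 t=8 v=3: → [8,11); WM=7
i=4 t=11 v=2: → [11,14); WM=10
i=5 t=12 v=4: → [11,15); WM=11
i=6 t=4 v=5: DROP (t<11-2); WM=11
i=7 t=10 v=6: → [8,15); WM=11
i=8 t=13 v=2: → [8,16); WM=12
i=9 t=13 v=6: → [8,16); WM=12
i=10 t=14 v=5: → [8,17); WM=13
i=11 t=15 v=2: → [8,18); WM=14
i=12 t=16 v=1: → [8,19); WM=15
i=13 t=19 v=8: → [19,22); WM=18
i=14 t=16 v=1: → [8,19); WM=18
i=15 t=19 v=1: → [19,22); WM=18
i=16 t=16 v=5: → [8,19); WM=18
i=17 t=7 v=2: DROP (t<18-2); WM=18
i=18 t=21 v=5: → [19,24); WM=20
i=19 t=22 v=1: → [19,25); WM=21
i=20 t=22 v=1: → [19,25); WM=21
i=21 t=23 v=4: → [19,26); WM=22
i=22 t=21 v=7: → [19,26); WM=22

[0,3)=5 [3,7)=17 [8,19)=37 [19,26)=27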